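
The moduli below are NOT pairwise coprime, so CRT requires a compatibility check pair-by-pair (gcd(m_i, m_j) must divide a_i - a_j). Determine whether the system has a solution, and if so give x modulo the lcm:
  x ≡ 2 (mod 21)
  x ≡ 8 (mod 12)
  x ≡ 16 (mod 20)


Moduli 21, 12, 20 are not pairwise coprime, so CRT works modulo lcm(m_i) when all pairwise compatibility conditions hold.
Pairwise compatibility: gcd(m_i, m_j) must divide a_i - a_j for every pair.
Merge one congruence at a time:
  Start: x ≡ 2 (mod 21).
  Combine with x ≡ 8 (mod 12): gcd(21, 12) = 3; 8 - 2 = 6, which IS divisible by 3, so compatible.
    Write x = 2 + 21·t and substitute into x ≡ 8 (mod 12): 21·t ≡ 8 − 2 = 6 (mod 12).
    Divide the congruence (and modulus) by g = 3: 7·t ≡ 2 (mod 4).
    Reduce coefficients mod 4: 3·t ≡ 2 (mod 4).
    The inverse of 3 mod 4 is 3 (since 3·3 = 9 = 2·4 + 1), so t ≡ 3·2 = 6 ≡ 2 (mod 4).
    Then x = 2 + 21·2 = 44, valid modulo lcm(21, 12) = 84: x ≡ 44 (mod 84).
  Combine with x ≡ 16 (mod 20): gcd(84, 20) = 4; 16 - 44 = -28, which IS divisible by 4, so compatible.
    Write x = 44 + 84·t and substitute into x ≡ 16 (mod 20): 84·t ≡ 16 − 44 = -28 (mod 20).
    Divide the congruence (and modulus) by g = 4: 21·t ≡ -7 (mod 5).
    Reduce coefficients mod 5: 1·t ≡ 3 (mod 5).
    So t ≡ 3 (mod 5).
    Then x = 44 + 84·3 = 296, valid modulo lcm(84, 20) = 420: x ≡ 296 (mod 420).
Verify: 296 mod 21 = 2, 296 mod 12 = 8, 296 mod 20 = 16.

x ≡ 296 (mod 420).


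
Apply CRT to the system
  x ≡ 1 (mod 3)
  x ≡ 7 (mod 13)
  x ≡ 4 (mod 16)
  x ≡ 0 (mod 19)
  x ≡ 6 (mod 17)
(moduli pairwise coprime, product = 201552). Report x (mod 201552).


Product of moduli M = 3 · 13 · 16 · 19 · 17 = 201552.
Merge one congruence at a time:
  Start: x ≡ 1 (mod 3).
  Combine with x ≡ 7 (mod 13); new modulus lcm = 39.
    Write x = 1 + 3·t and substitute into x ≡ 7 (mod 13): 3·t ≡ 7 − 1 = 6 (mod 13).
    The inverse of 3 mod 13 is 9 (since 3·9 = 27 = 2·13 + 1), so t ≡ 9·6 = 54 ≡ 2 (mod 13).
    Then x = 1 + 3·2 = 7, valid modulo lcm(3, 13) = 39: x ≡ 7 (mod 39).
  Combine with x ≡ 4 (mod 16); new modulus lcm = 624.
    Write x = 7 + 39·t and substitute into x ≡ 4 (mod 16): 39·t ≡ 4 − 7 = -3 (mod 16).
    Reduce coefficients mod 16: 7·t ≡ 13 (mod 16).
    The inverse of 7 mod 16 is 7 (since 7·7 = 49 = 3·16 + 1), so t ≡ 7·13 = 91 ≡ 11 (mod 16).
    Then x = 7 + 39·11 = 436, valid modulo lcm(39, 16) = 624: x ≡ 436 (mod 624).
  Combine with x ≡ 0 (mod 19); new modulus lcm = 11856.
    Write x = 436 + 624·t and substitute into x ≡ 0 (mod 19): 624·t ≡ 0 − 436 = -436 (mod 19).
    Reduce coefficients mod 19: 16·t ≡ 1 (mod 19).
    The inverse of 16 mod 19 is 6 (since 16·6 = 96 = 5·19 + 1), so t ≡ 6·1 = 6 ≡ 6 (mod 19).
    Then x = 436 + 624·6 = 4180, valid modulo lcm(624, 19) = 11856: x ≡ 4180 (mod 11856).
  Combine with x ≡ 6 (mod 17); new modulus lcm = 201552.
    Write x = 4180 + 11856·t and substitute into x ≡ 6 (mod 17): 11856·t ≡ 6 − 4180 = -4174 (mod 17).
    Reduce coefficients mod 17: 7·t ≡ 8 (mod 17).
    The inverse of 7 mod 17 is 5 (since 7·5 = 35 = 2·17 + 1), so t ≡ 5·8 = 40 ≡ 6 (mod 17).
    Then x = 4180 + 11856·6 = 75316, valid modulo lcm(11856, 17) = 201552: x ≡ 75316 (mod 201552).
Verify against each original: 75316 mod 3 = 1, 75316 mod 13 = 7, 75316 mod 16 = 4, 75316 mod 19 = 0, 75316 mod 17 = 6.

x ≡ 75316 (mod 201552).


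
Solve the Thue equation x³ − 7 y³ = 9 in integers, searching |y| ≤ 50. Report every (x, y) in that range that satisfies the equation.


The equation is x³ - 7y³ = 9. For fixed y, x³ = 7·y³ + 9, so a solution requires the RHS to be a perfect cube.
Strategy: iterate y from -50 to 50, compute RHS = 7·y³ + 9, and check whether it is a (positive or negative) perfect cube.
Check small values of y:
  y = 0: RHS = 9 is not a perfect cube.
  y = 1: RHS = 16 is not a perfect cube.
  y = -1: RHS = 2 is not a perfect cube.
  y = 2: RHS = 65 is not a perfect cube.
  y = -2: RHS = -47 is not a perfect cube.
  y = 3: RHS = 198 is not a perfect cube.
  y = -3: RHS = -180 is not a perfect cube.
Continuing the search up to |y| = 50 finds no solutions either.
No (x, y) in the scanned range satisfies the equation.

No integer solutions with |y| ≤ 50.


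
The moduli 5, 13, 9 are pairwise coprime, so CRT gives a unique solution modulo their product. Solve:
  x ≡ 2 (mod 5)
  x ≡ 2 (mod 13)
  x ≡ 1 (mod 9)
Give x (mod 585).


Moduli 5, 13, 9 are pairwise coprime; by CRT there is a unique solution modulo M = 5 · 13 · 9 = 585.
Solve pairwise, accumulating the modulus:
  Start with x ≡ 2 (mod 5).
  Combine with x ≡ 2 (mod 13): since gcd(5, 13) = 1, we get a unique residue mod 65.
    Write x = 2 + 5·t and substitute into x ≡ 2 (mod 13): 5·t ≡ 2 − 2 = 0 (mod 13).
    The inverse of 5 mod 13 is 8 (since 5·8 = 40 = 3·13 + 1), so t ≡ 8·0 = 0 ≡ 0 (mod 13).
    Then x = 2 + 5·0 = 2, valid modulo lcm(5, 13) = 65: x ≡ 2 (mod 65).
  Combine with x ≡ 1 (mod 9): since gcd(65, 9) = 1, we get a unique residue mod 585.
    Write x = 2 + 65·t and substitute into x ≡ 1 (mod 9): 65·t ≡ 1 − 2 = -1 (mod 9).
    Reduce coefficients mod 9: 2·t ≡ 8 (mod 9).
    The inverse of 2 mod 9 is 5 (since 2·5 = 10 = 1·9 + 1), so t ≡ 5·8 = 40 ≡ 4 (mod 9).
    Then x = 2 + 65·4 = 262, valid modulo lcm(65, 9) = 585: x ≡ 262 (mod 585).
Verify: 262 mod 5 = 2 ✓, 262 mod 13 = 2 ✓, 262 mod 9 = 1 ✓.

x ≡ 262 (mod 585).


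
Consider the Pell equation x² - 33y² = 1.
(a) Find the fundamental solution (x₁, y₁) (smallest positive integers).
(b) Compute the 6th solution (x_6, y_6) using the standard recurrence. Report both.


Step 1: Find the fundamental solution (x₁, y₁) of x² - 33y² = 1.
  Expand √33 as a continued fraction. a₀ = ⌊√33⌋ = 5; iterate m_{k+1} = d_k·a_k − m_k, d_{k+1} = (33 − m_{k+1}²)/d_k, a_{k+1} = ⌊(a₀ + m_{k+1})/d_{k+1}⌋ (starting m₀ = 0, d₀ = 1), with convergents p_k = a_k·p_{k-1} + p_{k-2}, q_k = a_k·q_{k-1} + q_{k-2} (p₋₁ = 1, q₋₁ = 0):
  k = 0: a₀ = 5; p₀/q₀ = 5/1; p₀² − 33·q₀² = 25 − 33 = -8.
  k = 1: m = 5, d = 8, a = ⌊(5 + 5)/8⌋ = 1; p/q = (1·5 + 1)/(1·1 + 0) = 6/1; p² − 33·q² = 36 − 33 = 3.
  k = 2: m = 3, d = 3, a = ⌊(5 + 3)/3⌋ = 2; p/q = (2·6 + 5)/(2·1 + 1) = 17/3; p² − 33·q² = 289 − 297 = -8.
  k = 3: m = 3, d = 8, a = ⌊(5 + 3)/8⌋ = 1; p/q = (1·17 + 6)/(1·3 + 1) = 23/4; p² − 33·q² = 529 − 528 = 1.
  The first convergent with p² − 33·q² = 1 gives the fundamental solution (x₁, y₁) = (23, 4).
Step 2: Apply the recurrence (x_{n+1}, y_{n+1}) = (x₁x_n + 33y₁y_n, x₁y_n + y₁x_n) repeatedly.
  From (x_1, y_1) = (23, 4): x_2 = 23·23 + 33·4·4 = 1057; y_2 = 23·4 + 4·23 = 184.
  From (x_2, y_2) = (1057, 184): x_3 = 23·1057 + 33·4·184 = 48599; y_3 = 23·184 + 4·1057 = 8460.
  From (x_3, y_3) = (48599, 8460): x_4 = 23·48599 + 33·4·8460 = 2234497; y_4 = 23·8460 + 4·48599 = 388976.
  From (x_4, y_4) = (2234497, 388976): x_5 = 23·2234497 + 33·4·388976 = 102738263; y_5 = 23·388976 + 4·2234497 = 17884436.
  From (x_5, y_5) = (102738263, 17884436): x_6 = 23·102738263 + 33·4·17884436 = 4723725601; y_6 = 23·17884436 + 4·102738263 = 822295080.
Step 3: Verify x_6² - 33·y_6² = 22313583553542811201 - 22313583553542811200 = 1 (should be 1). ✓

(x_1, y_1) = (23, 4); (x_6, y_6) = (4723725601, 822295080).


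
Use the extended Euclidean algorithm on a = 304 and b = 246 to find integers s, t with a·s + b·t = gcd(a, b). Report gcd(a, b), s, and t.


Euclidean algorithm on (304, 246) — divide until remainder is 0:
  304 = 1 · 246 + 58
  246 = 4 · 58 + 14
  58 = 4 · 14 + 2
  14 = 7 · 2 + 0
gcd(304, 246) = 2.
Track Bezout coefficients alongside the remainders: start with r₀ = 304 = a·1 + b·0 (s = 1, t = 0) and r₁ = 246 = a·0 + b·1 (s = 0, t = 1); each new remainder r_{k+1} = r_{k-1} − q_k·r_k inherits s_{k+1} = s_{k-1} − q_k·s_k, t_{k+1} = t_{k-1} − q_k·t_k, so r_k = a·s_k + b·t_k at every step:
  q = 1: r = 58, s = 1 − 1·0 = 1, t = 0 − 1·1 = -1  (check: 304·1 + 246·(-1) = 58)
  q = 4: r = 14, s = 0 − 4·1 = -4, t = 1 − 4·(-1) = 5  (check: 304·(-4) + 246·5 = 14)
  q = 4: r = 2, s = 1 − 4·(-4) = 17, t = -1 − 4·5 = -21  (check: 304·17 + 246·(-21) = 2)
The row with r = 2 (the gcd) gives the Bezout coefficients s = 17, t = -21.
Result: 304 · (17) + 246 · (-21) = 2.

gcd(304, 246) = 2; s = 17, t = -21 (check: 304·17 + 246·(-21) = 2).


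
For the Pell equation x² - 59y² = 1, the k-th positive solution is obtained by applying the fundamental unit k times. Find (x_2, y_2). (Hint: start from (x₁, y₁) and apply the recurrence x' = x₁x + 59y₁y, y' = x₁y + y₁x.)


Step 1: Find the fundamental solution (x₁, y₁) of x² - 59y² = 1.
  Expand √59 as a continued fraction. a₀ = ⌊√59⌋ = 7; iterate m_{k+1} = d_k·a_k − m_k, d_{k+1} = (59 − m_{k+1}²)/d_k, a_{k+1} = ⌊(a₀ + m_{k+1})/d_{k+1}⌋ (starting m₀ = 0, d₀ = 1), with convergents p_k = a_k·p_{k-1} + p_{k-2}, q_k = a_k·q_{k-1} + q_{k-2} (p₋₁ = 1, q₋₁ = 0):
  k = 0: a₀ = 7; p₀/q₀ = 7/1; p₀² − 59·q₀² = 49 − 59 = -10.
  k = 1: m = 7, d = 10, a = ⌊(7 + 7)/10⌋ = 1; p/q = (1·7 + 1)/(1·1 + 0) = 8/1; p² − 59·q² = 64 − 59 = 5.
  k = 2: m = 3, d = 5, a = ⌊(7 + 3)/5⌋ = 2; p/q = (2·8 + 7)/(2·1 + 1) = 23/3; p² − 59·q² = 529 − 531 = -2.
  k = 3: m = 7, d = 2, a = ⌊(7 + 7)/2⌋ = 7; p/q = (7·23 + 8)/(7·3 + 1) = 169/22; p² − 59·q² = 28561 − 28556 = 5.
  k = 4: m = 7, d = 5, a = ⌊(7 + 7)/5⌋ = 2; p/q = (2·169 + 23)/(2·22 + 3) = 361/47; p² − 59·q² = 130321 − 130331 = -10.
  k = 5: m = 3, d = 10, a = ⌊(7 + 3)/10⌋ = 1; p/q = (1·361 + 169)/(1·47 + 22) = 530/69; p² − 59·q² = 280900 − 280899 = 1.
  The first convergent with p² − 59·q² = 1 gives the fundamental solution (x₁, y₁) = (530, 69).
Step 2: Apply the recurrence (x_{n+1}, y_{n+1}) = (x₁x_n + 59y₁y_n, x₁y_n + y₁x_n) repeatedly.
  From (x_1, y_1) = (530, 69): x_2 = 530·530 + 59·69·69 = 561799; y_2 = 530·69 + 69·530 = 73140.
Step 3: Verify x_2² - 59·y_2² = 315618116401 - 315618116400 = 1 (should be 1). ✓

(x_1, y_1) = (530, 69); (x_2, y_2) = (561799, 73140).


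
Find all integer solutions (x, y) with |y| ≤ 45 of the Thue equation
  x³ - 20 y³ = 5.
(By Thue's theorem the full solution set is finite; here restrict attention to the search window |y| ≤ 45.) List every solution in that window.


The equation is x³ - 20y³ = 5. For fixed y, x³ = 20·y³ + 5, so a solution requires the RHS to be a perfect cube.
Strategy: iterate y from -45 to 45, compute RHS = 20·y³ + 5, and check whether it is a (positive or negative) perfect cube.
Check small values of y:
  y = 0: RHS = 5 is not a perfect cube.
  y = 1: RHS = 25 is not a perfect cube.
  y = -1: RHS = -15 is not a perfect cube.
  y = 2: RHS = 165 is not a perfect cube.
  y = -2: RHS = -155 is not a perfect cube.
  y = 3: RHS = 545 is not a perfect cube.
  y = -3: RHS = -535 is not a perfect cube.
Continuing the search up to |y| = 45 finds no solutions either.
No (x, y) in the scanned range satisfies the equation.

No integer solutions with |y| ≤ 45.


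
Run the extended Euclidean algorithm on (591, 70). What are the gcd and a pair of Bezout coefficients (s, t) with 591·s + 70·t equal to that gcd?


Euclidean algorithm on (591, 70) — divide until remainder is 0:
  591 = 8 · 70 + 31
  70 = 2 · 31 + 8
  31 = 3 · 8 + 7
  8 = 1 · 7 + 1
  7 = 7 · 1 + 0
gcd(591, 70) = 1.
Track Bezout coefficients alongside the remainders: start with r₀ = 591 = a·1 + b·0 (s = 1, t = 0) and r₁ = 70 = a·0 + b·1 (s = 0, t = 1); each new remainder r_{k+1} = r_{k-1} − q_k·r_k inherits s_{k+1} = s_{k-1} − q_k·s_k, t_{k+1} = t_{k-1} − q_k·t_k, so r_k = a·s_k + b·t_k at every step:
  q = 8: r = 31, s = 1 − 8·0 = 1, t = 0 − 8·1 = -8  (check: 591·1 + 70·(-8) = 31)
  q = 2: r = 8, s = 0 − 2·1 = -2, t = 1 − 2·(-8) = 17  (check: 591·(-2) + 70·17 = 8)
  q = 3: r = 7, s = 1 − 3·(-2) = 7, t = -8 − 3·17 = -59  (check: 591·7 + 70·(-59) = 7)
  q = 1: r = 1, s = -2 − 1·7 = -9, t = 17 − 1·(-59) = 76  (check: 591·(-9) + 70·76 = 1)
The row with r = 1 (the gcd) gives the Bezout coefficients s = -9, t = 76.
Result: 591 · (-9) + 70 · (76) = 1.

gcd(591, 70) = 1; s = -9, t = 76 (check: 591·(-9) + 70·76 = 1).


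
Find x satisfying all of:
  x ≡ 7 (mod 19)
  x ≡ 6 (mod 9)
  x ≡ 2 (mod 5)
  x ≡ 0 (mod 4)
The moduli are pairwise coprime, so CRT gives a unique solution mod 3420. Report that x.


Product of moduli M = 19 · 9 · 5 · 4 = 3420.
Merge one congruence at a time:
  Start: x ≡ 7 (mod 19).
  Combine with x ≡ 6 (mod 9); new modulus lcm = 171.
    Write x = 7 + 19·t and substitute into x ≡ 6 (mod 9): 19·t ≡ 6 − 7 = -1 (mod 9).
    Reduce coefficients mod 9: 1·t ≡ 8 (mod 9).
    So t ≡ 8 (mod 9).
    Then x = 7 + 19·8 = 159, valid modulo lcm(19, 9) = 171: x ≡ 159 (mod 171).
  Combine with x ≡ 2 (mod 5); new modulus lcm = 855.
    Write x = 159 + 171·t and substitute into x ≡ 2 (mod 5): 171·t ≡ 2 − 159 = -157 (mod 5).
    Reduce coefficients mod 5: 1·t ≡ 3 (mod 5).
    So t ≡ 3 (mod 5).
    Then x = 159 + 171·3 = 672, valid modulo lcm(171, 5) = 855: x ≡ 672 (mod 855).
  Combine with x ≡ 0 (mod 4); new modulus lcm = 3420.
    Write x = 672 + 855·t and substitute into x ≡ 0 (mod 4): 855·t ≡ 0 − 672 = -672 (mod 4).
    Reduce coefficients mod 4: 3·t ≡ 0 (mod 4).
    The inverse of 3 mod 4 is 3 (since 3·3 = 9 = 2·4 + 1), so t ≡ 3·0 = 0 ≡ 0 (mod 4).
    Then x = 672 + 855·0 = 672, valid modulo lcm(855, 4) = 3420: x ≡ 672 (mod 3420).
Verify against each original: 672 mod 19 = 7, 672 mod 9 = 6, 672 mod 5 = 2, 672 mod 4 = 0.

x ≡ 672 (mod 3420).


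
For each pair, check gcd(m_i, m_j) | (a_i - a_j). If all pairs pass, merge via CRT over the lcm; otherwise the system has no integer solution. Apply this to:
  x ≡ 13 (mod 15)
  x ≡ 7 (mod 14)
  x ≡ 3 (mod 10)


Moduli 15, 14, 10 are not pairwise coprime, so CRT works modulo lcm(m_i) when all pairwise compatibility conditions hold.
Pairwise compatibility: gcd(m_i, m_j) must divide a_i - a_j for every pair.
Merge one congruence at a time:
  Start: x ≡ 13 (mod 15).
  Combine with x ≡ 7 (mod 14): gcd(15, 14) = 1; 7 - 13 = -6, which IS divisible by 1, so compatible.
    Write x = 13 + 15·t and substitute into x ≡ 7 (mod 14): 15·t ≡ 7 − 13 = -6 (mod 14).
    Reduce coefficients mod 14: 1·t ≡ 8 (mod 14).
    So t ≡ 8 (mod 14).
    Then x = 13 + 15·8 = 133, valid modulo lcm(15, 14) = 210: x ≡ 133 (mod 210).
  Combine with x ≡ 3 (mod 10): gcd(210, 10) = 10; 3 - 133 = -130, which IS divisible by 10, so compatible.
    Write x = 133 + 210·t and substitute into x ≡ 3 (mod 10): 210·t ≡ 3 − 133 = -130 (mod 10).
    Divide the congruence (and modulus) by g = 10: 21·t ≡ -13 (mod 1).
    Modulo 1 every t works; take t = 0.
    Then x = 133 + 210·0 = 133, valid modulo lcm(210, 10) = 210: x ≡ 133 (mod 210).
Verify: 133 mod 15 = 13, 133 mod 14 = 7, 133 mod 10 = 3.

x ≡ 133 (mod 210).


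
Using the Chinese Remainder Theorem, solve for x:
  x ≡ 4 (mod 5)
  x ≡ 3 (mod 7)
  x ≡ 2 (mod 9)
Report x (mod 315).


Moduli 5, 7, 9 are pairwise coprime; by CRT there is a unique solution modulo M = 5 · 7 · 9 = 315.
Solve pairwise, accumulating the modulus:
  Start with x ≡ 4 (mod 5).
  Combine with x ≡ 3 (mod 7): since gcd(5, 7) = 1, we get a unique residue mod 35.
    Write x = 4 + 5·t and substitute into x ≡ 3 (mod 7): 5·t ≡ 3 − 4 = -1 (mod 7).
    Reduce coefficients mod 7: 5·t ≡ 6 (mod 7).
    The inverse of 5 mod 7 is 3 (since 5·3 = 15 = 2·7 + 1), so t ≡ 3·6 = 18 ≡ 4 (mod 7).
    Then x = 4 + 5·4 = 24, valid modulo lcm(5, 7) = 35: x ≡ 24 (mod 35).
  Combine with x ≡ 2 (mod 9): since gcd(35, 9) = 1, we get a unique residue mod 315.
    Write x = 24 + 35·t and substitute into x ≡ 2 (mod 9): 35·t ≡ 2 − 24 = -22 (mod 9).
    Reduce coefficients mod 9: 8·t ≡ 5 (mod 9).
    The inverse of 8 mod 9 is 8 (since 8·8 = 64 = 7·9 + 1), so t ≡ 8·5 = 40 ≡ 4 (mod 9).
    Then x = 24 + 35·4 = 164, valid modulo lcm(35, 9) = 315: x ≡ 164 (mod 315).
Verify: 164 mod 5 = 4 ✓, 164 mod 7 = 3 ✓, 164 mod 9 = 2 ✓.

x ≡ 164 (mod 315).


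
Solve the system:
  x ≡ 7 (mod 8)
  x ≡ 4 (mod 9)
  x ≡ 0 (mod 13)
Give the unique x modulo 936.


Moduli 8, 9, 13 are pairwise coprime; by CRT there is a unique solution modulo M = 8 · 9 · 13 = 936.
Solve pairwise, accumulating the modulus:
  Start with x ≡ 7 (mod 8).
  Combine with x ≡ 4 (mod 9): since gcd(8, 9) = 1, we get a unique residue mod 72.
    Write x = 7 + 8·t and substitute into x ≡ 4 (mod 9): 8·t ≡ 4 − 7 = -3 (mod 9).
    Reduce coefficients mod 9: 8·t ≡ 6 (mod 9).
    The inverse of 8 mod 9 is 8 (since 8·8 = 64 = 7·9 + 1), so t ≡ 8·6 = 48 ≡ 3 (mod 9).
    Then x = 7 + 8·3 = 31, valid modulo lcm(8, 9) = 72: x ≡ 31 (mod 72).
  Combine with x ≡ 0 (mod 13): since gcd(72, 13) = 1, we get a unique residue mod 936.
    Write x = 31 + 72·t and substitute into x ≡ 0 (mod 13): 72·t ≡ 0 − 31 = -31 (mod 13).
    Reduce coefficients mod 13: 7·t ≡ 8 (mod 13).
    The inverse of 7 mod 13 is 2 (since 7·2 = 14 = 1·13 + 1), so t ≡ 2·8 = 16 ≡ 3 (mod 13).
    Then x = 31 + 72·3 = 247, valid modulo lcm(72, 13) = 936: x ≡ 247 (mod 936).
Verify: 247 mod 8 = 7 ✓, 247 mod 9 = 4 ✓, 247 mod 13 = 0 ✓.

x ≡ 247 (mod 936).


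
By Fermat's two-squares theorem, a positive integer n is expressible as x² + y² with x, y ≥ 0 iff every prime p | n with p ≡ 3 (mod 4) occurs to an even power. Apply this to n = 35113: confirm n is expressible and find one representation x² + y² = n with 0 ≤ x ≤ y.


Step 1: Factor n = 35113 = 13 · 37 · 73.
Step 2: Check the mod-4 condition on each prime factor: 13 ≡ 1 (mod 4), exponent 1; 37 ≡ 1 (mod 4), exponent 1; 73 ≡ 1 (mod 4), exponent 1.
All primes ≡ 3 (mod 4) appear to even exponent (or don't appear), so by the two-squares theorem n IS expressible as a sum of two squares.
Step 3: Build a representation. Here n = 13 · 37 · 73 is a product of primes ≡ 1 (mod 4). Each prime p ≡ 1 (mod 4) is itself a sum of two squares; find a² by testing p − a² for a perfect square:
  13: 13 − 1² = 12, 13 − 2² = 9 = 3² ⇒ 13 = 2² + 3².
  37: 37 − 1² = 36 = 6² ⇒ 37 = 1² + 6².
  73: 73 − 1² = 72, 73 − 2² = 69, 73 − 3² = 64 = 8² ⇒ 73 = 3² + 8².
  Combine using the Brahmagupta–Fibonacci identity (a² + b²)(c² + d²) = (ac − bd)² + (ad + bc)² = (ac + bd)² + (ad − bc)²:
  13 · 37 = 481: from (2² + 3²)(1² + 6²), take (2·1 − 3·6, 2·6 + 3·1) = (2 − 18, 12 + 3) = (-16, 15); dropping signs (only squares matter) gives (16, 15); check 16² + 15² = 256 + 225 = 481 ✓.
  481 · 73 = 35113: from (16² + 15²)(3² + 8²), take (16·3 − 15·8, 16·8 + 15·3) = (48 − 120, 128 + 45) = (-72, 173); dropping signs (only squares matter) gives (72, 173); check 72² + 173² = 5184 + 29929 = 35113 ✓.
Step 4: Order so x ≤ y and verify: 72² + 173² = 5184 + 29929 = 35113 = n. ✓

n = 35113 = 72² + 173² (one valid representation with x ≤ y).


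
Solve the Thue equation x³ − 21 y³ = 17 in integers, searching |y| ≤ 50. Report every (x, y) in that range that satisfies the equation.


The equation is x³ - 21y³ = 17. For fixed y, x³ = 21·y³ + 17, so a solution requires the RHS to be a perfect cube.
Strategy: iterate y from -50 to 50, compute RHS = 21·y³ + 17, and check whether it is a (positive or negative) perfect cube.
Check small values of y:
  y = 0: RHS = 17 is not a perfect cube.
  y = 1: RHS = 38 is not a perfect cube.
  y = -1: RHS = -4 is not a perfect cube.
  y = 2: RHS = 185 is not a perfect cube.
  y = -2: RHS = -151 is not a perfect cube.
  y = 3: RHS = 584 is not a perfect cube.
  y = -3: RHS = -550 is not a perfect cube.
Continuing the search up to |y| = 50 finds no solutions either.
No (x, y) in the scanned range satisfies the equation.

No integer solutions with |y| ≤ 50.


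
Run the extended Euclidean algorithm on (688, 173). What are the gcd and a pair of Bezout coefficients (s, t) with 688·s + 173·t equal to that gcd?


Euclidean algorithm on (688, 173) — divide until remainder is 0:
  688 = 3 · 173 + 169
  173 = 1 · 169 + 4
  169 = 42 · 4 + 1
  4 = 4 · 1 + 0
gcd(688, 173) = 1.
Track Bezout coefficients alongside the remainders: start with r₀ = 688 = a·1 + b·0 (s = 1, t = 0) and r₁ = 173 = a·0 + b·1 (s = 0, t = 1); each new remainder r_{k+1} = r_{k-1} − q_k·r_k inherits s_{k+1} = s_{k-1} − q_k·s_k, t_{k+1} = t_{k-1} − q_k·t_k, so r_k = a·s_k + b·t_k at every step:
  q = 3: r = 169, s = 1 − 3·0 = 1, t = 0 − 3·1 = -3  (check: 688·1 + 173·(-3) = 169)
  q = 1: r = 4, s = 0 − 1·1 = -1, t = 1 − 1·(-3) = 4  (check: 688·(-1) + 173·4 = 4)
  q = 42: r = 1, s = 1 − 42·(-1) = 43, t = -3 − 42·4 = -171  (check: 688·43 + 173·(-171) = 1)
The row with r = 1 (the gcd) gives the Bezout coefficients s = 43, t = -171.
Result: 688 · (43) + 173 · (-171) = 1.

gcd(688, 173) = 1; s = 43, t = -171 (check: 688·43 + 173·(-171) = 1).


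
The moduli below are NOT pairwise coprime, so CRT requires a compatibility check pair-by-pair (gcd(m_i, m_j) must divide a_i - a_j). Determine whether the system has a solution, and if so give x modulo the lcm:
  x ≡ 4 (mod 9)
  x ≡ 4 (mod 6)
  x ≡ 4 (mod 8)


Moduli 9, 6, 8 are not pairwise coprime, so CRT works modulo lcm(m_i) when all pairwise compatibility conditions hold.
Pairwise compatibility: gcd(m_i, m_j) must divide a_i - a_j for every pair.
Merge one congruence at a time:
  Start: x ≡ 4 (mod 9).
  Combine with x ≡ 4 (mod 6): gcd(9, 6) = 3; 4 - 4 = 0, which IS divisible by 3, so compatible.
    Write x = 4 + 9·t and substitute into x ≡ 4 (mod 6): 9·t ≡ 4 − 4 = 0 (mod 6).
    Divide the congruence (and modulus) by g = 3: 3·t ≡ 0 (mod 2).
    Reduce coefficients mod 2: 1·t ≡ 0 (mod 2).
    So t ≡ 0 (mod 2).
    Then x = 4 + 9·0 = 4, valid modulo lcm(9, 6) = 18: x ≡ 4 (mod 18).
  Combine with x ≡ 4 (mod 8): gcd(18, 8) = 2; 4 - 4 = 0, which IS divisible by 2, so compatible.
    Write x = 4 + 18·t and substitute into x ≡ 4 (mod 8): 18·t ≡ 4 − 4 = 0 (mod 8).
    Divide the congruence (and modulus) by g = 2: 9·t ≡ 0 (mod 4).
    Reduce coefficients mod 4: 1·t ≡ 0 (mod 4).
    So t ≡ 0 (mod 4).
    Then x = 4 + 18·0 = 4, valid modulo lcm(18, 8) = 72: x ≡ 4 (mod 72).
Verify: 4 mod 9 = 4, 4 mod 6 = 4, 4 mod 8 = 4.

x ≡ 4 (mod 72).


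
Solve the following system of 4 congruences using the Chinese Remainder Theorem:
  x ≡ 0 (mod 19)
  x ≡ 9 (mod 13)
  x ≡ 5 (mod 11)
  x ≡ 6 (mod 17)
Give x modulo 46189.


Product of moduli M = 19 · 13 · 11 · 17 = 46189.
Merge one congruence at a time:
  Start: x ≡ 0 (mod 19).
  Combine with x ≡ 9 (mod 13); new modulus lcm = 247.
    Write x = 0 + 19·t and substitute into x ≡ 9 (mod 13): 19·t ≡ 9 − 0 = 9 (mod 13).
    Reduce coefficients mod 13: 6·t ≡ 9 (mod 13).
    The inverse of 6 mod 13 is 11 (since 6·11 = 66 = 5·13 + 1), so t ≡ 11·9 = 99 ≡ 8 (mod 13).
    Then x = 0 + 19·8 = 152, valid modulo lcm(19, 13) = 247: x ≡ 152 (mod 247).
  Combine with x ≡ 5 (mod 11); new modulus lcm = 2717.
    Write x = 152 + 247·t and substitute into x ≡ 5 (mod 11): 247·t ≡ 5 − 152 = -147 (mod 11).
    Reduce coefficients mod 11: 5·t ≡ 7 (mod 11).
    The inverse of 5 mod 11 is 9 (since 5·9 = 45 = 4·11 + 1), so t ≡ 9·7 = 63 ≡ 8 (mod 11).
    Then x = 152 + 247·8 = 2128, valid modulo lcm(247, 11) = 2717: x ≡ 2128 (mod 2717).
  Combine with x ≡ 6 (mod 17); new modulus lcm = 46189.
    Write x = 2128 + 2717·t and substitute into x ≡ 6 (mod 17): 2717·t ≡ 6 − 2128 = -2122 (mod 17).
    Reduce coefficients mod 17: 14·t ≡ 3 (mod 17).
    The inverse of 14 mod 17 is 11 (since 14·11 = 154 = 9·17 + 1), so t ≡ 11·3 = 33 ≡ 16 (mod 17).
    Then x = 2128 + 2717·16 = 45600, valid modulo lcm(2717, 17) = 46189: x ≡ 45600 (mod 46189).
Verify against each original: 45600 mod 19 = 0, 45600 mod 13 = 9, 45600 mod 11 = 5, 45600 mod 17 = 6.

x ≡ 45600 (mod 46189).


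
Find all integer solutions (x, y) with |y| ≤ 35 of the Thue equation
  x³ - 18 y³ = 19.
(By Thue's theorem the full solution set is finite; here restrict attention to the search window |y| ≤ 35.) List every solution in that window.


The equation is x³ - 18y³ = 19. For fixed y, x³ = 18·y³ + 19, so a solution requires the RHS to be a perfect cube.
Strategy: iterate y from -35 to 35, compute RHS = 18·y³ + 19, and check whether it is a (positive or negative) perfect cube.
Check small values of y:
  y = 0: RHS = 19 is not a perfect cube.
  y = 1: RHS = 37 is not a perfect cube.
  y = -1: RHS = 1 = (1)³ ⇒ x = 1 works.
  y = 2: RHS = 163 is not a perfect cube.
  y = -2: RHS = -125 = (-5)³ ⇒ x = -5 works.
  y = 3: RHS = 505 is not a perfect cube.
  y = -3: RHS = -467 is not a perfect cube.
Continuing the search up to |y| = 35 finds no further solutions beyond those listed.
Collected solutions: (1, -1), (-5, -2).

Solutions (with |y| ≤ 35): (1, -1), (-5, -2).


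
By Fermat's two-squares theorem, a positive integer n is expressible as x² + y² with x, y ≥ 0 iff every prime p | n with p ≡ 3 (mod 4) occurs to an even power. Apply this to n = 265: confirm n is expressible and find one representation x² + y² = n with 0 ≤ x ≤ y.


Step 1: Factor n = 265 = 5 · 53.
Step 2: Check the mod-4 condition on each prime factor: 5 ≡ 1 (mod 4), exponent 1; 53 ≡ 1 (mod 4), exponent 1.
All primes ≡ 3 (mod 4) appear to even exponent (or don't appear), so by the two-squares theorem n IS expressible as a sum of two squares.
Step 3: Build a representation. Here n = 5 · 53 is a product of primes ≡ 1 (mod 4). Each prime p ≡ 1 (mod 4) is itself a sum of two squares; find a² by testing p − a² for a perfect square:
  5: 5 − 1² = 4 = 2² ⇒ 5 = 1² + 2².
  53: 53 − 1² = 52, 53 − 2² = 49 = 7² ⇒ 53 = 2² + 7².
  Combine using the Brahmagupta–Fibonacci identity (a² + b²)(c² + d²) = (ac − bd)² + (ad + bc)² = (ac + bd)² + (ad − bc)²:
  5 · 53 = 265: from (1² + 2²)(2² + 7²), take (1·2 − 2·7, 1·7 + 2·2) = (2 − 14, 7 + 4) = (-12, 11); dropping signs (only squares matter) gives (12, 11); check 12² + 11² = 144 + 121 = 265 ✓.
Step 4: Order so x ≤ y and verify: 11² + 12² = 121 + 144 = 265 = n. ✓

n = 265 = 11² + 12² (one valid representation with x ≤ y).


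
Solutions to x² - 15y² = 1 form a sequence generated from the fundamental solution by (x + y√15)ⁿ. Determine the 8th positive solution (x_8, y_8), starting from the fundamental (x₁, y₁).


Step 1: Find the fundamental solution (x₁, y₁) of x² - 15y² = 1.
  Expand √15 as a continued fraction. a₀ = ⌊√15⌋ = 3; iterate m_{k+1} = d_k·a_k − m_k, d_{k+1} = (15 − m_{k+1}²)/d_k, a_{k+1} = ⌊(a₀ + m_{k+1})/d_{k+1}⌋ (starting m₀ = 0, d₀ = 1), with convergents p_k = a_k·p_{k-1} + p_{k-2}, q_k = a_k·q_{k-1} + q_{k-2} (p₋₁ = 1, q₋₁ = 0):
  k = 0: a₀ = 3; p₀/q₀ = 3/1; p₀² − 15·q₀² = 9 − 15 = -6.
  k = 1: m = 3, d = 6, a = ⌊(3 + 3)/6⌋ = 1; p/q = (1·3 + 1)/(1·1 + 0) = 4/1; p² − 15·q² = 16 − 15 = 1.
  The first convergent with p² − 15·q² = 1 gives the fundamental solution (x₁, y₁) = (4, 1).
Step 2: Apply the recurrence (x_{n+1}, y_{n+1}) = (x₁x_n + 15y₁y_n, x₁y_n + y₁x_n) repeatedly.
  From (x_1, y_1) = (4, 1): x_2 = 4·4 + 15·1·1 = 31; y_2 = 4·1 + 1·4 = 8.
  From (x_2, y_2) = (31, 8): x_3 = 4·31 + 15·1·8 = 244; y_3 = 4·8 + 1·31 = 63.
  From (x_3, y_3) = (244, 63): x_4 = 4·244 + 15·1·63 = 1921; y_4 = 4·63 + 1·244 = 496.
  From (x_4, y_4) = (1921, 496): x_5 = 4·1921 + 15·1·496 = 15124; y_5 = 4·496 + 1·1921 = 3905.
  From (x_5, y_5) = (15124, 3905): x_6 = 4·15124 + 15·1·3905 = 119071; y_6 = 4·3905 + 1·15124 = 30744.
  From (x_6, y_6) = (119071, 30744): x_7 = 4·119071 + 15·1·30744 = 937444; y_7 = 4·30744 + 1·119071 = 242047.
  From (x_7, y_7) = (937444, 242047): x_8 = 4·937444 + 15·1·242047 = 7380481; y_8 = 4·242047 + 1·937444 = 1905632.
Step 3: Verify x_8² - 15·y_8² = 54471499791361 - 54471499791360 = 1 (should be 1). ✓

(x_1, y_1) = (4, 1); (x_8, y_8) = (7380481, 1905632).


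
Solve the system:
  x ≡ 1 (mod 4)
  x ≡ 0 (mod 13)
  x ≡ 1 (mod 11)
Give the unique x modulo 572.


Moduli 4, 13, 11 are pairwise coprime; by CRT there is a unique solution modulo M = 4 · 13 · 11 = 572.
Solve pairwise, accumulating the modulus:
  Start with x ≡ 1 (mod 4).
  Combine with x ≡ 0 (mod 13): since gcd(4, 13) = 1, we get a unique residue mod 52.
    Write x = 1 + 4·t and substitute into x ≡ 0 (mod 13): 4·t ≡ 0 − 1 = -1 (mod 13).
    Reduce coefficients mod 13: 4·t ≡ 12 (mod 13).
    The inverse of 4 mod 13 is 10 (since 4·10 = 40 = 3·13 + 1), so t ≡ 10·12 = 120 ≡ 3 (mod 13).
    Then x = 1 + 4·3 = 13, valid modulo lcm(4, 13) = 52: x ≡ 13 (mod 52).
  Combine with x ≡ 1 (mod 11): since gcd(52, 11) = 1, we get a unique residue mod 572.
    Write x = 13 + 52·t and substitute into x ≡ 1 (mod 11): 52·t ≡ 1 − 13 = -12 (mod 11).
    Reduce coefficients mod 11: 8·t ≡ 10 (mod 11).
    The inverse of 8 mod 11 is 7 (since 8·7 = 56 = 5·11 + 1), so t ≡ 7·10 = 70 ≡ 4 (mod 11).
    Then x = 13 + 52·4 = 221, valid modulo lcm(52, 11) = 572: x ≡ 221 (mod 572).
Verify: 221 mod 4 = 1 ✓, 221 mod 13 = 0 ✓, 221 mod 11 = 1 ✓.

x ≡ 221 (mod 572).


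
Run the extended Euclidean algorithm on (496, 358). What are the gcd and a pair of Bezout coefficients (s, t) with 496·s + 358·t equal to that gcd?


Euclidean algorithm on (496, 358) — divide until remainder is 0:
  496 = 1 · 358 + 138
  358 = 2 · 138 + 82
  138 = 1 · 82 + 56
  82 = 1 · 56 + 26
  56 = 2 · 26 + 4
  26 = 6 · 4 + 2
  4 = 2 · 2 + 0
gcd(496, 358) = 2.
Track Bezout coefficients alongside the remainders: start with r₀ = 496 = a·1 + b·0 (s = 1, t = 0) and r₁ = 358 = a·0 + b·1 (s = 0, t = 1); each new remainder r_{k+1} = r_{k-1} − q_k·r_k inherits s_{k+1} = s_{k-1} − q_k·s_k, t_{k+1} = t_{k-1} − q_k·t_k, so r_k = a·s_k + b·t_k at every step:
  q = 1: r = 138, s = 1 − 1·0 = 1, t = 0 − 1·1 = -1  (check: 496·1 + 358·(-1) = 138)
  q = 2: r = 82, s = 0 − 2·1 = -2, t = 1 − 2·(-1) = 3  (check: 496·(-2) + 358·3 = 82)
  q = 1: r = 56, s = 1 − 1·(-2) = 3, t = -1 − 1·3 = -4  (check: 496·3 + 358·(-4) = 56)
  q = 1: r = 26, s = -2 − 1·3 = -5, t = 3 − 1·(-4) = 7  (check: 496·(-5) + 358·7 = 26)
  q = 2: r = 4, s = 3 − 2·(-5) = 13, t = -4 − 2·7 = -18  (check: 496·13 + 358·(-18) = 4)
  q = 6: r = 2, s = -5 − 6·13 = -83, t = 7 − 6·(-18) = 115  (check: 496·(-83) + 358·115 = 2)
The row with r = 2 (the gcd) gives the Bezout coefficients s = -83, t = 115.
Result: 496 · (-83) + 358 · (115) = 2.

gcd(496, 358) = 2; s = -83, t = 115 (check: 496·(-83) + 358·115 = 2).


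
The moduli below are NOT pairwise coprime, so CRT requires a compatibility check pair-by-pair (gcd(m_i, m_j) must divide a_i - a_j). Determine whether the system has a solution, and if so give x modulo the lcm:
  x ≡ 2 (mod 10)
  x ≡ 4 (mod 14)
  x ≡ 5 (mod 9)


Moduli 10, 14, 9 are not pairwise coprime, so CRT works modulo lcm(m_i) when all pairwise compatibility conditions hold.
Pairwise compatibility: gcd(m_i, m_j) must divide a_i - a_j for every pair.
Merge one congruence at a time:
  Start: x ≡ 2 (mod 10).
  Combine with x ≡ 4 (mod 14): gcd(10, 14) = 2; 4 - 2 = 2, which IS divisible by 2, so compatible.
    Write x = 2 + 10·t and substitute into x ≡ 4 (mod 14): 10·t ≡ 4 − 2 = 2 (mod 14).
    Divide the congruence (and modulus) by g = 2: 5·t ≡ 1 (mod 7).
    The inverse of 5 mod 7 is 3 (since 5·3 = 15 = 2·7 + 1), so t ≡ 3·1 = 3 ≡ 3 (mod 7).
    Then x = 2 + 10·3 = 32, valid modulo lcm(10, 14) = 70: x ≡ 32 (mod 70).
  Combine with x ≡ 5 (mod 9): gcd(70, 9) = 1; 5 - 32 = -27, which IS divisible by 1, so compatible.
    Write x = 32 + 70·t and substitute into x ≡ 5 (mod 9): 70·t ≡ 5 − 32 = -27 (mod 9).
    Reduce coefficients mod 9: 7·t ≡ 0 (mod 9).
    The inverse of 7 mod 9 is 4 (since 7·4 = 28 = 3·9 + 1), so t ≡ 4·0 = 0 ≡ 0 (mod 9).
    Then x = 32 + 70·0 = 32, valid modulo lcm(70, 9) = 630: x ≡ 32 (mod 630).
Verify: 32 mod 10 = 2, 32 mod 14 = 4, 32 mod 9 = 5.

x ≡ 32 (mod 630).


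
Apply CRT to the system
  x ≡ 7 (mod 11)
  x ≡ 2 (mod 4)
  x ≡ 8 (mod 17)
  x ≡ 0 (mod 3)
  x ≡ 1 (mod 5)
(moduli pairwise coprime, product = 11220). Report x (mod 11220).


Product of moduli M = 11 · 4 · 17 · 3 · 5 = 11220.
Merge one congruence at a time:
  Start: x ≡ 7 (mod 11).
  Combine with x ≡ 2 (mod 4); new modulus lcm = 44.
    Write x = 7 + 11·t and substitute into x ≡ 2 (mod 4): 11·t ≡ 2 − 7 = -5 (mod 4).
    Reduce coefficients mod 4: 3·t ≡ 3 (mod 4).
    The inverse of 3 mod 4 is 3 (since 3·3 = 9 = 2·4 + 1), so t ≡ 3·3 = 9 ≡ 1 (mod 4).
    Then x = 7 + 11·1 = 18, valid modulo lcm(11, 4) = 44: x ≡ 18 (mod 44).
  Combine with x ≡ 8 (mod 17); new modulus lcm = 748.
    Write x = 18 + 44·t and substitute into x ≡ 8 (mod 17): 44·t ≡ 8 − 18 = -10 (mod 17).
    Reduce coefficients mod 17: 10·t ≡ 7 (mod 17).
    The inverse of 10 mod 17 is 12 (since 10·12 = 120 = 7·17 + 1), so t ≡ 12·7 = 84 ≡ 16 (mod 17).
    Then x = 18 + 44·16 = 722, valid modulo lcm(44, 17) = 748: x ≡ 722 (mod 748).
  Combine with x ≡ 0 (mod 3); new modulus lcm = 2244.
    Write x = 722 + 748·t and substitute into x ≡ 0 (mod 3): 748·t ≡ 0 − 722 = -722 (mod 3).
    Reduce coefficients mod 3: 1·t ≡ 1 (mod 3).
    So t ≡ 1 (mod 3).
    Then x = 722 + 748·1 = 1470, valid modulo lcm(748, 3) = 2244: x ≡ 1470 (mod 2244).
  Combine with x ≡ 1 (mod 5); new modulus lcm = 11220.
    Write x = 1470 + 2244·t and substitute into x ≡ 1 (mod 5): 2244·t ≡ 1 − 1470 = -1469 (mod 5).
    Reduce coefficients mod 5: 4·t ≡ 1 (mod 5).
    The inverse of 4 mod 5 is 4 (since 4·4 = 16 = 3·5 + 1), so t ≡ 4·1 = 4 ≡ 4 (mod 5).
    Then x = 1470 + 2244·4 = 10446, valid modulo lcm(2244, 5) = 11220: x ≡ 10446 (mod 11220).
Verify against each original: 10446 mod 11 = 7, 10446 mod 4 = 2, 10446 mod 17 = 8, 10446 mod 3 = 0, 10446 mod 5 = 1.

x ≡ 10446 (mod 11220).


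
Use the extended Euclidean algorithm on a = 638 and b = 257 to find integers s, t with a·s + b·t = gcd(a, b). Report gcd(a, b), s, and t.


Euclidean algorithm on (638, 257) — divide until remainder is 0:
  638 = 2 · 257 + 124
  257 = 2 · 124 + 9
  124 = 13 · 9 + 7
  9 = 1 · 7 + 2
  7 = 3 · 2 + 1
  2 = 2 · 1 + 0
gcd(638, 257) = 1.
Track Bezout coefficients alongside the remainders: start with r₀ = 638 = a·1 + b·0 (s = 1, t = 0) and r₁ = 257 = a·0 + b·1 (s = 0, t = 1); each new remainder r_{k+1} = r_{k-1} − q_k·r_k inherits s_{k+1} = s_{k-1} − q_k·s_k, t_{k+1} = t_{k-1} − q_k·t_k, so r_k = a·s_k + b·t_k at every step:
  q = 2: r = 124, s = 1 − 2·0 = 1, t = 0 − 2·1 = -2  (check: 638·1 + 257·(-2) = 124)
  q = 2: r = 9, s = 0 − 2·1 = -2, t = 1 − 2·(-2) = 5  (check: 638·(-2) + 257·5 = 9)
  q = 13: r = 7, s = 1 − 13·(-2) = 27, t = -2 − 13·5 = -67  (check: 638·27 + 257·(-67) = 7)
  q = 1: r = 2, s = -2 − 1·27 = -29, t = 5 − 1·(-67) = 72  (check: 638·(-29) + 257·72 = 2)
  q = 3: r = 1, s = 27 − 3·(-29) = 114, t = -67 − 3·72 = -283  (check: 638·114 + 257·(-283) = 1)
The row with r = 1 (the gcd) gives the Bezout coefficients s = 114, t = -283.
Result: 638 · (114) + 257 · (-283) = 1.

gcd(638, 257) = 1; s = 114, t = -283 (check: 638·114 + 257·(-283) = 1).


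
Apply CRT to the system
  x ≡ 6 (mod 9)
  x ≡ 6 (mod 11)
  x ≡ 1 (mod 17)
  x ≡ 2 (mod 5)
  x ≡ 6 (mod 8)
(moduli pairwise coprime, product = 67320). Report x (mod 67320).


Product of moduli M = 9 · 11 · 17 · 5 · 8 = 67320.
Merge one congruence at a time:
  Start: x ≡ 6 (mod 9).
  Combine with x ≡ 6 (mod 11); new modulus lcm = 99.
    Write x = 6 + 9·t and substitute into x ≡ 6 (mod 11): 9·t ≡ 6 − 6 = 0 (mod 11).
    The inverse of 9 mod 11 is 5 (since 9·5 = 45 = 4·11 + 1), so t ≡ 5·0 = 0 ≡ 0 (mod 11).
    Then x = 6 + 9·0 = 6, valid modulo lcm(9, 11) = 99: x ≡ 6 (mod 99).
  Combine with x ≡ 1 (mod 17); new modulus lcm = 1683.
    Write x = 6 + 99·t and substitute into x ≡ 1 (mod 17): 99·t ≡ 1 − 6 = -5 (mod 17).
    Reduce coefficients mod 17: 14·t ≡ 12 (mod 17).
    The inverse of 14 mod 17 is 11 (since 14·11 = 154 = 9·17 + 1), so t ≡ 11·12 = 132 ≡ 13 (mod 17).
    Then x = 6 + 99·13 = 1293, valid modulo lcm(99, 17) = 1683: x ≡ 1293 (mod 1683).
  Combine with x ≡ 2 (mod 5); new modulus lcm = 8415.
    Write x = 1293 + 1683·t and substitute into x ≡ 2 (mod 5): 1683·t ≡ 2 − 1293 = -1291 (mod 5).
    Reduce coefficients mod 5: 3·t ≡ 4 (mod 5).
    The inverse of 3 mod 5 is 2 (since 3·2 = 6 = 1·5 + 1), so t ≡ 2·4 = 8 ≡ 3 (mod 5).
    Then x = 1293 + 1683·3 = 6342, valid modulo lcm(1683, 5) = 8415: x ≡ 6342 (mod 8415).
  Combine with x ≡ 6 (mod 8); new modulus lcm = 67320.
    Write x = 6342 + 8415·t and substitute into x ≡ 6 (mod 8): 8415·t ≡ 6 − 6342 = -6336 (mod 8).
    Reduce coefficients mod 8: 7·t ≡ 0 (mod 8).
    The inverse of 7 mod 8 is 7 (since 7·7 = 49 = 6·8 + 1), so t ≡ 7·0 = 0 ≡ 0 (mod 8).
    Then x = 6342 + 8415·0 = 6342, valid modulo lcm(8415, 8) = 67320: x ≡ 6342 (mod 67320).
Verify against each original: 6342 mod 9 = 6, 6342 mod 11 = 6, 6342 mod 17 = 1, 6342 mod 5 = 2, 6342 mod 8 = 6.

x ≡ 6342 (mod 67320).


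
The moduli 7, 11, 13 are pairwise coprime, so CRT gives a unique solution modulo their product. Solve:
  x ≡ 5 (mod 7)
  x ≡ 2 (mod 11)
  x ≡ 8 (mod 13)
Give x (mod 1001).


Moduli 7, 11, 13 are pairwise coprime; by CRT there is a unique solution modulo M = 7 · 11 · 13 = 1001.
Solve pairwise, accumulating the modulus:
  Start with x ≡ 5 (mod 7).
  Combine with x ≡ 2 (mod 11): since gcd(7, 11) = 1, we get a unique residue mod 77.
    Write x = 5 + 7·t and substitute into x ≡ 2 (mod 11): 7·t ≡ 2 − 5 = -3 (mod 11).
    Reduce coefficients mod 11: 7·t ≡ 8 (mod 11).
    The inverse of 7 mod 11 is 8 (since 7·8 = 56 = 5·11 + 1), so t ≡ 8·8 = 64 ≡ 9 (mod 11).
    Then x = 5 + 7·9 = 68, valid modulo lcm(7, 11) = 77: x ≡ 68 (mod 77).
  Combine with x ≡ 8 (mod 13): since gcd(77, 13) = 1, we get a unique residue mod 1001.
    Write x = 68 + 77·t and substitute into x ≡ 8 (mod 13): 77·t ≡ 8 − 68 = -60 (mod 13).
    Reduce coefficients mod 13: 12·t ≡ 5 (mod 13).
    The inverse of 12 mod 13 is 12 (since 12·12 = 144 = 11·13 + 1), so t ≡ 12·5 = 60 ≡ 8 (mod 13).
    Then x = 68 + 77·8 = 684, valid modulo lcm(77, 13) = 1001: x ≡ 684 (mod 1001).
Verify: 684 mod 7 = 5 ✓, 684 mod 11 = 2 ✓, 684 mod 13 = 8 ✓.

x ≡ 684 (mod 1001).


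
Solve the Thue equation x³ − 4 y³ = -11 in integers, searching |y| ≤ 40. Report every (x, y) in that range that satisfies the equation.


The equation is x³ - 4y³ = -11. For fixed y, x³ = 4·y³ − 11, so a solution requires the RHS to be a perfect cube.
Strategy: iterate y from -40 to 40, compute RHS = 4·y³ − 11, and check whether it is a (positive or negative) perfect cube.
Check small values of y:
  y = 0: RHS = -11 is not a perfect cube.
  y = 1: RHS = -7 is not a perfect cube.
  y = -1: RHS = -15 is not a perfect cube.
  y = 2: RHS = 21 is not a perfect cube.
  y = -2: RHS = -43 is not a perfect cube.
  y = 3: RHS = 97 is not a perfect cube.
  y = -3: RHS = -119 is not a perfect cube.
Continuing the search up to |y| = 40 finds no solutions either.
No (x, y) in the scanned range satisfies the equation.

No integer solutions with |y| ≤ 40.


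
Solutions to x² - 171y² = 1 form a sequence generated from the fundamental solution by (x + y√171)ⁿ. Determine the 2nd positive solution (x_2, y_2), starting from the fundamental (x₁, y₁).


Step 1: Find the fundamental solution (x₁, y₁) of x² - 171y² = 1.
  Expand √171 as a continued fraction. a₀ = ⌊√171⌋ = 13; iterate m_{k+1} = d_k·a_k − m_k, d_{k+1} = (171 − m_{k+1}²)/d_k, a_{k+1} = ⌊(a₀ + m_{k+1})/d_{k+1}⌋ (starting m₀ = 0, d₀ = 1), with convergents p_k = a_k·p_{k-1} + p_{k-2}, q_k = a_k·q_{k-1} + q_{k-2} (p₋₁ = 1, q₋₁ = 0):
  k = 0: a₀ = 13; p₀/q₀ = 13/1; p₀² − 171·q₀² = 169 − 171 = -2.
  k = 1: m = 13, d = 2, a = ⌊(13 + 13)/2⌋ = 13; p/q = (13·13 + 1)/(13·1 + 0) = 170/13; p² − 171·q² = 28900 − 28899 = 1.
  The first convergent with p² − 171·q² = 1 gives the fundamental solution (x₁, y₁) = (170, 13).
Step 2: Apply the recurrence (x_{n+1}, y_{n+1}) = (x₁x_n + 171y₁y_n, x₁y_n + y₁x_n) repeatedly.
  From (x_1, y_1) = (170, 13): x_2 = 170·170 + 171·13·13 = 57799; y_2 = 170·13 + 13·170 = 4420.
Step 3: Verify x_2² - 171·y_2² = 3340724401 - 3340724400 = 1 (should be 1). ✓

(x_1, y_1) = (170, 13); (x_2, y_2) = (57799, 4420).
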